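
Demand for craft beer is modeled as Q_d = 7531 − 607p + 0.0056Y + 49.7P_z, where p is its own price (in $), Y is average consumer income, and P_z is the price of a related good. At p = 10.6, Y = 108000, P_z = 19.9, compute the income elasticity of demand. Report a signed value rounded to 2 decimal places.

0.22

At the given values, Q_d = 7531 − 607(10.6) + 0.0056(108000) + 49.7(19.9) = 2690.63.
∂Q_d/∂Y = 0.0056.
E = (0.0056) × (108000/2690.63) = 0.2247…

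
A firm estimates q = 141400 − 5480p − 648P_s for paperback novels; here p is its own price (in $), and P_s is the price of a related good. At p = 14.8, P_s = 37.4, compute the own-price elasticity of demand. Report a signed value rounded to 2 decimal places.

-2.25

At the given values, q = 141400 − 5480(14.8) − 648(37.4) = 36060.8.
∂q/∂p = −5480.
E = (-5480) × (14.8/36060.8) = -2.2490…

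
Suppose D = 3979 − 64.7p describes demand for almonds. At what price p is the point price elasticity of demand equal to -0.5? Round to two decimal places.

20.50

Ed = −64.7p/(3979 − 64.7p). Set this equal to -0.5:
64.7p = 0.5·(3979 − 64.7p) ⇒ 64.7p(1 + 0.5) = 0.5·3979
p = 0.5·3979 / (64.7·1.5) = 20.4997…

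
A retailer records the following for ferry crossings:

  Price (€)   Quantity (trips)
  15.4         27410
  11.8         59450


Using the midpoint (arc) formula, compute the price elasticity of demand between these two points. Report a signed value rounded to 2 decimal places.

-2.79

%ΔQ = (59450 − 27410) / [(27410 + 59450)/2] = 32040/43430 = 0.737738…
%ΔP = (11.8 − 15.4) / [(15.4 + 11.8)/2] = -3.6/13.6 = -0.264705…
Arc Ed = %ΔQ / %ΔP = (32040/43430) / (-3.6/13.6) = -2.7870…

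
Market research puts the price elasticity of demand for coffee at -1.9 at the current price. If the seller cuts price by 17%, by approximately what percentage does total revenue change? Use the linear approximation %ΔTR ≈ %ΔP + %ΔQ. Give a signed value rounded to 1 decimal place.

+15.3%

%ΔQ ≈ Ed × %ΔP = (-1.9) × (-17%) = +32.3000%
%ΔTR ≈ %ΔP + %ΔQ = (-17%) + (+32.3000%) = +15.3000%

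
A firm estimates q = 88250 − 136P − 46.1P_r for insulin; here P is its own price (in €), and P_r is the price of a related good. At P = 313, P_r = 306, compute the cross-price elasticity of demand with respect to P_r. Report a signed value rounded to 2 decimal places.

-0.45

At the given values, q = 88250 − 136(313) − 46.1(306) = 31575.4.
∂q/∂P_r = -46.1.
E = (-46.1) × (306/31575.4) = -0.4467…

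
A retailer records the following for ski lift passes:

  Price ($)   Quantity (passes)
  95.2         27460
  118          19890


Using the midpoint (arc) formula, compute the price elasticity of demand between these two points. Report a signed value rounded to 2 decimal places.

%ΔQ = (19890 − 27460) / [(27460 + 19890)/2] = -7570/23675 = -0.319746…
%ΔP = (118 − 95.2) / [(95.2 + 118)/2] = 22.8/106.6 = 0.213883…
Arc Ed = %ΔQ / %ΔP = (-7570/23675) / (22.8/106.6) = -1.4949…

-1.49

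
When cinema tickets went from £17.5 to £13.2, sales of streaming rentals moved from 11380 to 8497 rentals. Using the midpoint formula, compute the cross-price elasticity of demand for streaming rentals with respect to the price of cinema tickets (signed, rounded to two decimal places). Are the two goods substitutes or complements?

1.04; substitutes

%ΔQ_{streaming rentals} = (8497 − 11380)/avg = -2883/9938.5 = -0.290084…
%ΔP_{cinema tickets} = (13.2 − 17.5)/avg = -4.3/15.35 = -0.280130…
E_cross = (-2883/9938.5) / (-4.3/15.35) = 1.0355…
E_cross > 0 ⇒ the goods are substitutes.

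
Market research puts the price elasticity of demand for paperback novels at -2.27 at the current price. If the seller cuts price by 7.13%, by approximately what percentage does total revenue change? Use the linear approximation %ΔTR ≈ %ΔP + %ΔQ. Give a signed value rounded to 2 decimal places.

+9.06%

%ΔQ ≈ Ed × %ΔP = (-2.27) × (-7.13%) = +16.1851%
%ΔTR ≈ %ΔP + %ΔQ = (-7.13%) + (+16.1851%) = +9.0551%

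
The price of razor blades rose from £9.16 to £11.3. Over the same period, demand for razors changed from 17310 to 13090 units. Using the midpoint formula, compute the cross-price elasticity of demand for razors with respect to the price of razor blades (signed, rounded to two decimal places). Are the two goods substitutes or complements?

%ΔQ_{razors} = (13090 − 17310)/avg = -4220/15200 = -0.277631…
%ΔP_{razor blades} = (11.3 − 9.16)/avg = 2.14/10.23 = 0.209188…
E_cross = (-4220/15200) / (2.14/10.23) = -1.3271…
E_cross < 0 ⇒ the goods are complements.

-1.33; complements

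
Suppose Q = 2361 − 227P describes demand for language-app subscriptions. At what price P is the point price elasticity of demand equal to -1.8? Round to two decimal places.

6.69

Ed = −227P/(2361 − 227P). Set this equal to -1.8:
227P = 1.8·(2361 − 227P) ⇒ 227P(1 + 1.8) = 1.8·2361
P = 1.8·2361 / (227·2.8) = 6.6862…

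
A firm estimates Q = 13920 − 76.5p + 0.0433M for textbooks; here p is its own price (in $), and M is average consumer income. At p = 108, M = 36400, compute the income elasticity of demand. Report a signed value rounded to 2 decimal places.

At the given values, Q = 13920 − 76.5(108) + 0.0433(36400) = 7234.12.
∂Q/∂M = 0.0433.
E = (0.0433) × (36400/7234.12) = 0.2178…

0.22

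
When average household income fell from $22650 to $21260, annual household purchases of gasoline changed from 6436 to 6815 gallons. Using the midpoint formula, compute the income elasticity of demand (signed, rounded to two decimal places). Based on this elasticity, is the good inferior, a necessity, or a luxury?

-0.90; inferior

%ΔQ = (6815 − 6436)/[( 6436 + 6815)/2] = 379/6625.5 = 0.057203…
%ΔIncome = (21260 − 22650)/[( 22650 + 21260)/2] = -1390/21955 = -0.063311…
E_income = (379/6625.5) / (-1390/21955) = -0.9035…
E_income < 0 ⇒ inferior good.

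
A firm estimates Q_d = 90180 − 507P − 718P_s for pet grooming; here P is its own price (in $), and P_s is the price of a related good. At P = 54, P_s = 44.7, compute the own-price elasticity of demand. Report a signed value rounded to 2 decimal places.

At the given values, Q_d = 90180 − 507(54) − 718(44.7) = 30707.4.
∂Q_d/∂P = −507.
E = (-507) × (54/30707.4) = -0.8915…

-0.89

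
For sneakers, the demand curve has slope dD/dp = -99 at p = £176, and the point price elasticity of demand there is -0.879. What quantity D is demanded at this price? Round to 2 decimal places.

Ed = (dD/dp)·(p/D) ⇒ D = (dD/dp)·p/Ed = (-99)·176/(-0.879) = 19822.5255…

19822.53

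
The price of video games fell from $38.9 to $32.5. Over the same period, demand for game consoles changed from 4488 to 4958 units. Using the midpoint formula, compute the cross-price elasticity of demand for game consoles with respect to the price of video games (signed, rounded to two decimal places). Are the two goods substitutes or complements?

-0.56; complements

%ΔQ_{game consoles} = (4958 − 4488)/avg = 470/4723 = 0.099513…
%ΔP_{video games} = (32.5 − 38.9)/avg = -6.4/35.7 = -0.179271…
E_cross = (470/4723) / (-6.4/35.7) = -0.5550…
E_cross < 0 ⇒ the goods are complements.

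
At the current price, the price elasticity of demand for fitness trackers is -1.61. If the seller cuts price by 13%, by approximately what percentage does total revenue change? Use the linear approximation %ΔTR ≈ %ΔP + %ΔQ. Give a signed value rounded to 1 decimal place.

+7.9%

%ΔQ ≈ Ed × %ΔP = (-1.61) × (-13%) = +20.9300%
%ΔTR ≈ %ΔP + %ΔQ = (-13%) + (+20.9300%) = +7.9300%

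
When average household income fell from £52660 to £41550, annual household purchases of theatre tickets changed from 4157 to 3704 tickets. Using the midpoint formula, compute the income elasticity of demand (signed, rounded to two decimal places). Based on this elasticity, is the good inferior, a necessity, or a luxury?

%ΔQ = (3704 − 4157)/[( 4157 + 3704)/2] = -453/3930.5 = -0.115252…
%ΔIncome = (41550 − 52660)/[( 52660 + 41550)/2] = -11110/47105 = -0.235856…
E_income = (-453/3930.5) / (-11110/47105) = 0.4886…
0 < E_income < 1 ⇒ normal good, necessity.

0.49; necessity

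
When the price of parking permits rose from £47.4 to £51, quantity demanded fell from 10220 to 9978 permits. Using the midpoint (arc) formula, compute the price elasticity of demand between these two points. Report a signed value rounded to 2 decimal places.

-0.33

%ΔQ = (9978 − 10220) / [(10220 + 9978)/2] = -242/10099 = -0.023962…
%ΔP = (51 − 47.4) / [(47.4 + 51)/2] = 3.6/49.2 = 0.073170…
Arc Ed = %ΔQ / %ΔP = (-242/10099) / (3.6/49.2) = -0.3274…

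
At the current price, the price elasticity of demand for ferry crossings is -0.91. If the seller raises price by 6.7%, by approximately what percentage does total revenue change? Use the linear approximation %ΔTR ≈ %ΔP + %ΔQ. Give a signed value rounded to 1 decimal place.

+0.6%

%ΔQ ≈ Ed × %ΔP = (-0.91) × (+6.7%) = -6.0970%
%ΔTR ≈ %ΔP + %ΔQ = (+6.7%) + (-6.0970%) = +0.6030%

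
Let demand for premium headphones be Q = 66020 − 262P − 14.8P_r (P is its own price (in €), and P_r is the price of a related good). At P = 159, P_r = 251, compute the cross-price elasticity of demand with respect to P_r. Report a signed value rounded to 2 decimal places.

At the given values, Q = 66020 − 262(159) − 14.8(251) = 20647.2.
∂Q/∂P_r = -14.8.
E = (-14.8) × (251/20647.2) = -0.1799…

-0.18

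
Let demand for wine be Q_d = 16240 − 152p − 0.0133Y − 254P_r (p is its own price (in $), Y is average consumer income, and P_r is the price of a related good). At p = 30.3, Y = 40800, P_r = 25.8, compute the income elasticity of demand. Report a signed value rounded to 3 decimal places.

At the given values, Q_d = 16240 − 152(30.3) − 0.0133(40800) − 254(25.8) = 4538.56.
∂Q_d/∂Y = -0.0133.
E = (-0.0133) × (40800/4538.56) = -0.11956…

-0.120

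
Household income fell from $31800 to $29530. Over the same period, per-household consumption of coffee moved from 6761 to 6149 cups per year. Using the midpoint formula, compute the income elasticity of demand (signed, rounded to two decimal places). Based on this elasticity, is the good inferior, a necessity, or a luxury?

%ΔQ = (6149 − 6761)/[( 6761 + 6149)/2] = -612/6455 = -0.094810…
%ΔIncome = (29530 − 31800)/[( 31800 + 29530)/2] = -2270/30665 = -0.074025…
E_income = (-612/6455) / (-2270/30665) = 1.2807…
E_income > 1 ⇒ normal good, luxury.

1.28; luxury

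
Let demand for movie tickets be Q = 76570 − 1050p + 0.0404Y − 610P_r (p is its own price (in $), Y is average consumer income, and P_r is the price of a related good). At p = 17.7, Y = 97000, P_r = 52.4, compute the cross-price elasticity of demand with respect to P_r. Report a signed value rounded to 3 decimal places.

At the given values, Q = 76570 − 1050(17.7) + 0.0404(97000) − 610(52.4) = 29939.8.
∂Q/∂P_r = -610.
E = (-610) × (52.4/29939.8) = -1.06760…

-1.068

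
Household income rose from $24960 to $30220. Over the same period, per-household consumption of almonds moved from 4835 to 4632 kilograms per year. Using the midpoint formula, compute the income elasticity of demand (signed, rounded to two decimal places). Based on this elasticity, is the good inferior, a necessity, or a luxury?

-0.22; inferior

%ΔQ = (4632 − 4835)/[( 4835 + 4632)/2] = -203/4733.5 = -0.042885…
%ΔIncome = (30220 − 24960)/[( 24960 + 30220)/2] = 5260/27590 = 0.190648…
E_income = (-203/4733.5) / (5260/27590) = -0.2249…
E_income < 0 ⇒ inferior good.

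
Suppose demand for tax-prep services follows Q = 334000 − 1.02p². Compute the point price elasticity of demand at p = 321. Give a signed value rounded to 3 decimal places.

-0.918

dQ/dp = −2·1.02·p = -654.84. At p = 321, Q = 228898.18.
Ed = (dQ/dp)·(p/Q) = (-654.84) × (321/228898.18) = -0.91832…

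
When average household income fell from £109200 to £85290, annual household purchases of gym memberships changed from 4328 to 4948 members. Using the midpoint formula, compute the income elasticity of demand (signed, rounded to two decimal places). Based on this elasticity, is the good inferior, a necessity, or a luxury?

-0.54; inferior

%ΔQ = (4948 − 4328)/[( 4328 + 4948)/2] = 620/4638 = 0.133678…
%ΔIncome = (85290 − 109200)/[( 109200 + 85290)/2] = -23910/97245 = -0.245873…
E_income = (620/4638) / (-23910/97245) = -0.5436…
E_income < 0 ⇒ inferior good.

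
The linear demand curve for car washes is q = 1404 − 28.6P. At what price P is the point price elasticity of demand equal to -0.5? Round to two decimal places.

Ed = −28.6P/(1404 − 28.6P). Set this equal to -0.5:
28.6P = 0.5·(1404 − 28.6P) ⇒ 28.6P(1 + 0.5) = 0.5·1404
P = 0.5·1404 / (28.6·1.5) = 16.3636…

16.36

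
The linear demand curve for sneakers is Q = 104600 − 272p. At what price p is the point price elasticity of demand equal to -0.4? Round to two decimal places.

109.87

Ed = −272p/(104600 − 272p). Set this equal to -0.4:
272p = 0.4·(104600 − 272p) ⇒ 272p(1 + 0.4) = 0.4·104600
p = 0.4·104600 / (272·1.4) = 109.8739…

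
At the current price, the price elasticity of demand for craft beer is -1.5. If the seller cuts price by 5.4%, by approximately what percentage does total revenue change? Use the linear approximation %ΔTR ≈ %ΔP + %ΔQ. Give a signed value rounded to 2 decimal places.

%ΔQ ≈ Ed × %ΔP = (-1.5) × (-5.4%) = +8.1000%
%ΔTR ≈ %ΔP + %ΔQ = (-5.4%) + (+8.1000%) = +2.7000%

+2.70%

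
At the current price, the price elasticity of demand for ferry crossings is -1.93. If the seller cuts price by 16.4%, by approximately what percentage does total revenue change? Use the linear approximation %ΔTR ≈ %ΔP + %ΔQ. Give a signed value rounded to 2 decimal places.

+15.25%

%ΔQ ≈ Ed × %ΔP = (-1.93) × (-16.4%) = +31.6520%
%ΔTR ≈ %ΔP + %ΔQ = (-16.4%) + (+31.6520%) = +15.2520%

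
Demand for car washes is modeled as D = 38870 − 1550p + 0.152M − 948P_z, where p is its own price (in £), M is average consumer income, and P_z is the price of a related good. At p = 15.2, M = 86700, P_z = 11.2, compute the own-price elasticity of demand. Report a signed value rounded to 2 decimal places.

At the given values, D = 38870 − 1550(15.2) + 0.152(86700) − 948(11.2) = 17870.8.
∂D/∂p = −1550.
E = (-1550) × (15.2/17870.8) = -1.3183…

-1.32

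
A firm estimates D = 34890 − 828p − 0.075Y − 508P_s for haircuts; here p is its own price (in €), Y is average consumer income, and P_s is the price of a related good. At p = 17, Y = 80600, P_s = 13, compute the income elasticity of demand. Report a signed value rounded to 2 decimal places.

At the given values, D = 34890 − 828(17) − 0.075(80600) − 508(13) = 8165.
∂D/∂Y = -0.075.
E = (-0.075) × (80600/8165) = -0.7403…

-0.74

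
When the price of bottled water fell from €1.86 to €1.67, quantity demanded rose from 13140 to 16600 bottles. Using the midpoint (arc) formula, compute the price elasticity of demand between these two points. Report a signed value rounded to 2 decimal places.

-2.16

%ΔQ = (16600 − 13140) / [(13140 + 16600)/2] = 3460/14870 = 0.232683…
%ΔP = (1.67 − 1.86) / [(1.86 + 1.67)/2] = -0.19/1.765 = -0.107648…
Arc Ed = %ΔQ / %ΔP = (3460/14870) / (-0.19/1.765) = -2.1615…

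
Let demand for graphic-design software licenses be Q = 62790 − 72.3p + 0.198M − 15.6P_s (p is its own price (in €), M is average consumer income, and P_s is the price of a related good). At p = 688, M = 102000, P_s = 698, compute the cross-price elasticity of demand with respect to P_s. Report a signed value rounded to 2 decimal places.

-0.49

At the given values, Q = 62790 − 72.3(688) + 0.198(102000) − 15.6(698) = 22354.8.
∂Q/∂P_s = -15.6.
E = (-15.6) × (698/22354.8) = -0.4870…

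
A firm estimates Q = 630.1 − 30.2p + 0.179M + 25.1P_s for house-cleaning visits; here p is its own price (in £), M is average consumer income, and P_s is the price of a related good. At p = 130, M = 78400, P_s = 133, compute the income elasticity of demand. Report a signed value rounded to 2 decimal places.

1.00

At the given values, Q = 630.1 − 30.2(130) + 0.179(78400) + 25.1(133) = 14076.
∂Q/∂M = 0.179.
E = (0.179) × (78400/14076) = 0.9969…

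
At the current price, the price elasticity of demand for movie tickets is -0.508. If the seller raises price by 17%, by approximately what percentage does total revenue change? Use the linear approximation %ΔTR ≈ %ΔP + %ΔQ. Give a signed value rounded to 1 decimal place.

%ΔQ ≈ Ed × %ΔP = (-0.508) × (+17%) = -8.6360%
%ΔTR ≈ %ΔP + %ΔQ = (+17%) + (-8.6360%) = +8.3640%

+8.4%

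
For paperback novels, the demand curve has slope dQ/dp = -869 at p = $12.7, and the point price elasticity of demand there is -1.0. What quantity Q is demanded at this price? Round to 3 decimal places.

11036.300

Ed = (dQ/dp)·(p/Q) ⇒ Q = (dQ/dp)·p/Ed = (-869)·12.7/(-1.0) = 11036.3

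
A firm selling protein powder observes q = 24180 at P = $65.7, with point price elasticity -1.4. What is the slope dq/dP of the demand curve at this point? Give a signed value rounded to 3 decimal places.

-515.251

Ed = (dq/dP)·(P/q) ⇒ dq/dP = Ed·q/P = (-1.4)·24180/65.7 = -515.25114…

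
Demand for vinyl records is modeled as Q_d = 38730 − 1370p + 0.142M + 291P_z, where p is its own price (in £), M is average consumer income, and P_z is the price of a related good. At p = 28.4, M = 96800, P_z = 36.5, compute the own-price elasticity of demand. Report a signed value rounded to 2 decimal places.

At the given values, Q_d = 38730 − 1370(28.4) + 0.142(96800) + 291(36.5) = 24189.1.
∂Q_d/∂p = −1370.
E = (-1370) × (28.4/24189.1) = -1.6084…

-1.61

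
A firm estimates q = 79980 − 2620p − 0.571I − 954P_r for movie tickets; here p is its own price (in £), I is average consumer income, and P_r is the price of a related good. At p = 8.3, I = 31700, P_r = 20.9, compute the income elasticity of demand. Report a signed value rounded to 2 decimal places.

-0.90

At the given values, q = 79980 − 2620(8.3) − 0.571(31700) − 954(20.9) = 20194.7.
∂q/∂I = -0.571.
E = (-0.571) × (31700/20194.7) = -0.8963…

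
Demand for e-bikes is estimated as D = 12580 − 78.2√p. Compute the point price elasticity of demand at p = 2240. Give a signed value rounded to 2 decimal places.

-0.21

dD/dp = −78.2/(2√p) = -0.826138. At p = 2240, D = 8878.9.
Ed = (dD/dp)·(p/D) = (-0.826138) × (2240/8878.9) = -0.2084…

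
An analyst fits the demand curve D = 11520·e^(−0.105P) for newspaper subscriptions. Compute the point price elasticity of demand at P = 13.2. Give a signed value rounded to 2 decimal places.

dD/dP = −0.105·D = -302.489. At P = 13.2, D = 2880.85.
Ed = (dD/dP)·(P/D) = (-302.489) × (13.2/2880.85) = -1.386

-1.39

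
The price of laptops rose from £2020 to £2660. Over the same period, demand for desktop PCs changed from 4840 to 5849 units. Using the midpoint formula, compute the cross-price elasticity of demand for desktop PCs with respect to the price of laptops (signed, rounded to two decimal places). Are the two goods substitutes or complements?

%ΔQ_{desktop PCs} = (5849 − 4840)/avg = 1009/5344.5 = 0.188792…
%ΔP_{laptops} = (2660 − 2020)/avg = 640/2340 = 0.273504…
E_cross = (1009/5344.5) / (640/2340) = 0.6902…
E_cross > 0 ⇒ the goods are substitutes.

0.69; substitutes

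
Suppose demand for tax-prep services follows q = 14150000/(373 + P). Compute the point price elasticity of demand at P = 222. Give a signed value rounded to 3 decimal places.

dq/dP = −14150000/(373 + P)² = -39.9689. At P = 222, q = 23781.5.
Ed = (dq/dP)·(P/q) = (-39.9689) × (222/23781.5) = -0.37310…

-0.373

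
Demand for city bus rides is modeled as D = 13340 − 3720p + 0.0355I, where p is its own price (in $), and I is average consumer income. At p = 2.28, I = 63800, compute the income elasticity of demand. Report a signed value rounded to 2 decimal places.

At the given values, D = 13340 − 3720(2.28) + 0.0355(63800) = 7123.3.
∂D/∂I = 0.0355.
E = (0.0355) × (63800/7123.3) = 0.3179…

0.32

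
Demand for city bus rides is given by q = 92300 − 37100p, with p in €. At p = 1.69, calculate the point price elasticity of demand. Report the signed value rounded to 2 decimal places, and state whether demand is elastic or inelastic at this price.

-2.12; elastic

dq/dp = −37100. At p = 1.69, q = 92300 − 37100(1.69) = 29601.
Ed = (dq/dp)·(p/q) = −37100 × (1.69/29601) = -2.1181…
|Ed| = 2.12 > 1, so demand is elastic.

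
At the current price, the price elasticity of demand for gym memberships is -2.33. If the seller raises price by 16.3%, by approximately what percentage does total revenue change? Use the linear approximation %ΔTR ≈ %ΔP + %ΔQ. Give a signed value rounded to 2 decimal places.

-21.68%

%ΔQ ≈ Ed × %ΔP = (-2.33) × (+16.3%) = -37.9790%
%ΔTR ≈ %ΔP + %ΔQ = (+16.3%) + (-37.9790%) = -21.6790%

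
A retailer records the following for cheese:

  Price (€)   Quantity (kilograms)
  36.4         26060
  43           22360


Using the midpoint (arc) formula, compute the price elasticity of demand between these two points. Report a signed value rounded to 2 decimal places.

-0.92

%ΔQ = (22360 − 26060) / [(26060 + 22360)/2] = -3700/24210 = -0.152829…
%ΔP = (43 − 36.4) / [(36.4 + 43)/2] = 6.6/39.7 = 0.166246…
Arc Ed = %ΔQ / %ΔP = (-3700/24210) / (6.6/39.7) = -0.9192…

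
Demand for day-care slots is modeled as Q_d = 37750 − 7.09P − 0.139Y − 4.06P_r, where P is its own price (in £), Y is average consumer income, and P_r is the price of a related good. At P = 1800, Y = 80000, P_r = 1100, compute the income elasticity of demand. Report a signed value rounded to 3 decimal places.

-1.183

At the given values, Q_d = 37750 − 7.09(1800) − 0.139(80000) − 4.06(1100) = 9402.
∂Q_d/∂Y = -0.139.
E = (-0.139) × (80000/9402) = -1.18272…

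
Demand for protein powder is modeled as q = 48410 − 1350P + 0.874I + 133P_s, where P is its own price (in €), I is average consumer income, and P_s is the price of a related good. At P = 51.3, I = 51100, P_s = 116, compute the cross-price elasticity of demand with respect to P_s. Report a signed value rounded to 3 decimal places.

At the given values, q = 48410 − 1350(51.3) + 0.874(51100) + 133(116) = 39244.4.
∂q/∂P_s = 133.
E = (133) × (116/39244.4) = 0.39312…

0.393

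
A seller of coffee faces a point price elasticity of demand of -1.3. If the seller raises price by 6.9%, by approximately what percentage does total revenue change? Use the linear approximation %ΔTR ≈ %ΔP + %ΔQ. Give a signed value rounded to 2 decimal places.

-2.07%

%ΔQ ≈ Ed × %ΔP = (-1.3) × (+6.9%) = -8.9700%
%ΔTR ≈ %ΔP + %ΔQ = (+6.9%) + (-8.9700%) = -2.0700%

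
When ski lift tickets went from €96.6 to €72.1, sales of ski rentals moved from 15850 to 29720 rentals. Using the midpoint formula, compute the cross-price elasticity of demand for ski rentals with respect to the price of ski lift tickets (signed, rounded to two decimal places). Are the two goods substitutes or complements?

%ΔQ_{ski rentals} = (29720 − 15850)/avg = 13870/22785 = 0.608733…
%ΔP_{ski lift tickets} = (72.1 − 96.6)/avg = -24.5/84.35 = -0.290456…
E_cross = (13870/22785) / (-24.5/84.35) = -2.0957…
E_cross < 0 ⇒ the goods are complements.

-2.10; complements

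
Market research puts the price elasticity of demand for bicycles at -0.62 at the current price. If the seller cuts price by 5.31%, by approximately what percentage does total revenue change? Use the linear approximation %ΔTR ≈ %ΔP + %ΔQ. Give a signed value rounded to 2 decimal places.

%ΔQ ≈ Ed × %ΔP = (-0.62) × (-5.31%) = +3.2922%
%ΔTR ≈ %ΔP + %ΔQ = (-5.31%) + (+3.2922%) = -2.0178%

-2.02%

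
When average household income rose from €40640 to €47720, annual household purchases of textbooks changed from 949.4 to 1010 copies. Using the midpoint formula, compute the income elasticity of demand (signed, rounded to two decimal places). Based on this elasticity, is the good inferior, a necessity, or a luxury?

0.39; necessity

%ΔQ = (1010 − 949.4)/[( 949.4 + 1010)/2] = 60.6/979.7 = 0.061855…
%ΔIncome = (47720 − 40640)/[( 40640 + 47720)/2] = 7080/44180 = 0.160253…
E_income = (60.6/979.7) / (7080/44180) = 0.3859…
0 < E_income < 1 ⇒ normal good, necessity.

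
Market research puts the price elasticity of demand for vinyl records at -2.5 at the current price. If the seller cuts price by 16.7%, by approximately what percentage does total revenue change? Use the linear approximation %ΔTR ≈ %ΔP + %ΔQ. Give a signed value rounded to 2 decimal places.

+25.05%

%ΔQ ≈ Ed × %ΔP = (-2.5) × (-16.7%) = +41.7500%
%ΔTR ≈ %ΔP + %ΔQ = (-16.7%) + (+41.7500%) = +25.0500%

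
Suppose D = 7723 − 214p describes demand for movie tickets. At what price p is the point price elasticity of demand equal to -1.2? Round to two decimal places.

Ed = −214p/(7723 − 214p). Set this equal to -1.2:
214p = 1.2·(7723 − 214p) ⇒ 214p(1 + 1.2) = 1.2·7723
p = 1.2·7723 / (214·2.2) = 19.6847…

19.68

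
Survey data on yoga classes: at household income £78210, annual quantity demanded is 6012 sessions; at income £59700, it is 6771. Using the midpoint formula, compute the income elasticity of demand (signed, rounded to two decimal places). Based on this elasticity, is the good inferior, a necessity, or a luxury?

%ΔQ = (6771 − 6012)/[( 6012 + 6771)/2] = 759/6391.5 = 0.118751…
%ΔIncome = (59700 − 78210)/[( 78210 + 59700)/2] = -18510/68955 = -0.268435…
E_income = (759/6391.5) / (-18510/68955) = -0.4423…
E_income < 0 ⇒ inferior good.

-0.44; inferior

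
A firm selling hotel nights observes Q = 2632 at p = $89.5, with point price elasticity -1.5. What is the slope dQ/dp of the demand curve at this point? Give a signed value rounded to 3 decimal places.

-44.112

Ed = (dQ/dp)·(p/Q) ⇒ dQ/dp = Ed·Q/p = (-1.5)·2632/89.5 = -44.11173…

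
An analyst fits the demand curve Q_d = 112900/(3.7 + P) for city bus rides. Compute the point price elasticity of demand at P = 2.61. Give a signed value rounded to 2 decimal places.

-0.41

dQ_d/dP = −112900/(3.7 + P)² = -2835.54. At P = 2.61, Q_d = 17892.2.
Ed = (dQ_d/dP)·(P/Q_d) = (-2835.54) × (2.61/17892.2) = -0.4136…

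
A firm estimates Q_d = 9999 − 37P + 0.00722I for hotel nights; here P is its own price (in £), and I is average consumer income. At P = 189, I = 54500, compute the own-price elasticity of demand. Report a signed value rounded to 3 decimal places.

-2.057

At the given values, Q_d = 9999 − 37(189) + 0.00722(54500) = 3399.49.
∂Q_d/∂P = −37.
E = (-37) × (189/3399.49) = -2.05707…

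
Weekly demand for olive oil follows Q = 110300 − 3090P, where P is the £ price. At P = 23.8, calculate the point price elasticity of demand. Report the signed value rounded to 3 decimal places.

-2.001

dQ/dP = −3090. At P = 23.8, Q = 110300 − 3090(23.8) = 36758.
Ed = (dQ/dP)·(P/Q) = −3090 × (23.8/36758) = -2.00070…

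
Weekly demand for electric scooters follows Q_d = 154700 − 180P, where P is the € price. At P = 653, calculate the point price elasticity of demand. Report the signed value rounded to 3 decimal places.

dQ_d/dP = −180. At P = 653, Q_d = 154700 − 180(653) = 37160.
Ed = (dQ_d/dP)·(P/Q_d) = −180 × (653/37160) = -3.16307…

-3.163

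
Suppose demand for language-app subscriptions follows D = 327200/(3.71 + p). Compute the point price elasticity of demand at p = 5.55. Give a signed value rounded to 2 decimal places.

dD/dp = −327200/(3.71 + p)² = -3815.85. At p = 5.55, D = 35334.8.
Ed = (dD/dp)·(p/D) = (-3815.85) × (5.55/35334.8) = -0.5993…

-0.60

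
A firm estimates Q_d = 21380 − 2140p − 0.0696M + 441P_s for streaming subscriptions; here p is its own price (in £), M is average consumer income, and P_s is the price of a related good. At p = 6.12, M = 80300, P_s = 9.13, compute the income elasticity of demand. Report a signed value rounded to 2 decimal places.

At the given values, Q_d = 21380 − 2140(6.12) − 0.0696(80300) + 441(9.13) = 6720.65.
∂Q_d/∂M = -0.0696.
E = (-0.0696) × (80300/6720.65) = -0.8315…

-0.83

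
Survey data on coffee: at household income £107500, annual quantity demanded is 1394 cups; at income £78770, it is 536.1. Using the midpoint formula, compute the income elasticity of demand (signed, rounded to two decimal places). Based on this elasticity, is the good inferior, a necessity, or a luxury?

%ΔQ = (536.1 − 1394)/[( 1394 + 536.1)/2] = -857.9/965.05 = -0.888969…
%ΔIncome = (78770 − 107500)/[( 107500 + 78770)/2] = -28730/93135 = -0.308476…
E_income = (-857.9/965.05) / (-28730/93135) = 2.8818…
E_income > 1 ⇒ normal good, luxury.

2.88; luxury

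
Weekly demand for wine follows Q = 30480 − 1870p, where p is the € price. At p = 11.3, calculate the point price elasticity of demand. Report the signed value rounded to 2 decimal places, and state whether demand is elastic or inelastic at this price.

-2.26; elastic

dQ/dp = −1870. At p = 11.3, Q = 30480 − 1870(11.3) = 9349.
Ed = (dQ/dp)·(p/Q) = −1870 × (11.3/9349) = -2.2602…
|Ed| = 2.26 > 1, so demand is elastic.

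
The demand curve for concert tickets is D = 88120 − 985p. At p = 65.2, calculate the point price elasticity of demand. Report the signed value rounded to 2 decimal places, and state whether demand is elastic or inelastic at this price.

-2.69; elastic

dD/dp = −985. At p = 65.2, D = 88120 − 985(65.2) = 23898.
Ed = (dD/dp)·(p/D) = −985 × (65.2/23898) = -2.6873…
|Ed| = 2.69 > 1, so demand is elastic.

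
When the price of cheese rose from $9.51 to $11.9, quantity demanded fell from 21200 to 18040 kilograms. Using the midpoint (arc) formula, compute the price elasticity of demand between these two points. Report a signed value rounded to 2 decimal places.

-0.72

%ΔQ = (18040 − 21200) / [(21200 + 18040)/2] = -3160/19620 = -0.161060…
%ΔP = (11.9 − 9.51) / [(9.51 + 11.9)/2] = 2.39/10.705 = 0.223260…
Arc Ed = %ΔQ / %ΔP = (-3160/19620) / (2.39/10.705) = -0.7214…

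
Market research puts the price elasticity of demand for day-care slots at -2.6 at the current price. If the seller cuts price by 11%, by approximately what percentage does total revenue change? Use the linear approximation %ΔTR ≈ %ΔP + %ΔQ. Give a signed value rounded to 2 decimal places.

%ΔQ ≈ Ed × %ΔP = (-2.6) × (-11%) = +28.6000%
%ΔTR ≈ %ΔP + %ΔQ = (-11%) + (+28.6000%) = +17.6000%

+17.60%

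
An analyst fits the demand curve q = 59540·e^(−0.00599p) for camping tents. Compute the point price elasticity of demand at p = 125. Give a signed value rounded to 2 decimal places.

dq/dp = −0.00599·q = -168.678. At p = 125, q = 28159.9.
Ed = (dq/dp)·(p/q) = (-168.678) × (125/28159.9) = -0.7487…

-0.75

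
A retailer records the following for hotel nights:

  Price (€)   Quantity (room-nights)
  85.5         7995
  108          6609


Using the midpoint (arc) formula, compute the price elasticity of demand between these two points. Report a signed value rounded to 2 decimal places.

-0.82

%ΔQ = (6609 − 7995) / [(7995 + 6609)/2] = -1386/7302 = -0.189811…
%ΔP = (108 − 85.5) / [(85.5 + 108)/2] = 22.5/96.75 = 0.232558…
Arc Ed = %ΔQ / %ΔP = (-1386/7302) / (22.5/96.75) = -0.8161…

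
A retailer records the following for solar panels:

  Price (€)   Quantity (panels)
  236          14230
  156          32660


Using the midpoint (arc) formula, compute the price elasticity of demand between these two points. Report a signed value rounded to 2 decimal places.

%ΔQ = (32660 − 14230) / [(14230 + 32660)/2] = 18430/23445 = 0.786095…
%ΔP = (156 − 236) / [(236 + 156)/2] = -80/196 = -0.408163…
Arc Ed = %ΔQ / %ΔP = (18430/23445) / (-80/196) = -1.9259…

-1.93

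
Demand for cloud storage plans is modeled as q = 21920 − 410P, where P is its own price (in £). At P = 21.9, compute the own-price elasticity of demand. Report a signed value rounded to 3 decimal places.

At the given values, q = 21920 − 410(21.9) = 12941.
∂q/∂P = −410.
E = (-410) × (21.9/12941) = -0.69384…

-0.694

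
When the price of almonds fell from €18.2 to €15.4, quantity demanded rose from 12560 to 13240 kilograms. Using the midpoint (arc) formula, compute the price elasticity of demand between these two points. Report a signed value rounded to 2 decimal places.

-0.32

%ΔQ = (13240 − 12560) / [(12560 + 13240)/2] = 680/12900 = 0.052713…
%ΔP = (15.4 − 18.2) / [(18.2 + 15.4)/2] = -2.8/16.8 = -0.166666…
Arc Ed = %ΔQ / %ΔP = (680/12900) / (-2.8/16.8) = -0.3162…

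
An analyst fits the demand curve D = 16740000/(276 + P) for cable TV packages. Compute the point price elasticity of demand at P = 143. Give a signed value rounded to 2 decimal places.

-0.34

dD/dP = −16740000/(276 + P)² = -95.3515. At P = 143, D = 39952.3.
Ed = (dD/dP)·(P/D) = (-95.3515) × (143/39952.3) = -0.3412…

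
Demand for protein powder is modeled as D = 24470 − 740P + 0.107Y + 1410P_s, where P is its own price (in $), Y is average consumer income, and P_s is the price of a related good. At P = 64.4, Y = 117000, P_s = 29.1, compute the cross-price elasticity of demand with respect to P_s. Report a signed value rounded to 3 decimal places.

1.351

At the given values, D = 24470 − 740(64.4) + 0.107(117000) + 1410(29.1) = 30364.
∂D/∂P_s = 1410.
E = (1410) × (29.1/30364) = 1.35130…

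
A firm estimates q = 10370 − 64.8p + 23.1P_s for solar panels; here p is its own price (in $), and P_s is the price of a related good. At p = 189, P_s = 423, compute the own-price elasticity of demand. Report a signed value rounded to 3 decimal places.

-1.551

At the given values, q = 10370 − 64.8(189) + 23.1(423) = 7894.1.
∂q/∂p = −64.8.
E = (-64.8) × (189/7894.1) = -1.55143…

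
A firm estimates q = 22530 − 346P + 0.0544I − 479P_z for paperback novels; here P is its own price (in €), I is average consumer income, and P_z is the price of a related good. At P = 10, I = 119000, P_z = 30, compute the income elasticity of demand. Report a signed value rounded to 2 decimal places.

At the given values, q = 22530 − 346(10) + 0.0544(119000) − 479(30) = 11173.6.
∂q/∂I = 0.0544.
E = (0.0544) × (119000/11173.6) = 0.5793…

0.58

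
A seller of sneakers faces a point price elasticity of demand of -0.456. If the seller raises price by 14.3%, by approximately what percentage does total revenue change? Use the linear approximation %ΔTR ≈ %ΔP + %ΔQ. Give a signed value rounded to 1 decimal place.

%ΔQ ≈ Ed × %ΔP = (-0.456) × (+14.3%) = -6.5208%
%ΔTR ≈ %ΔP + %ΔQ = (+14.3%) + (-6.5208%) = +7.7792%

+7.8%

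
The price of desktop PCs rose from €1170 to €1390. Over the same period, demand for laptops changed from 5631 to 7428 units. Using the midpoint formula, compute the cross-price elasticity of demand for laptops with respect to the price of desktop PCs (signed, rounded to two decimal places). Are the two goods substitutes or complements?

%ΔQ_{laptops} = (7428 − 5631)/avg = 1797/6529.5 = 0.275212…
%ΔP_{desktop PCs} = (1390 − 1170)/avg = 220/1280 = 0.171875
E_cross = (1797/6529.5) / (220/1280) = 1.6012…
E_cross > 0 ⇒ the goods are substitutes.

1.60; substitutes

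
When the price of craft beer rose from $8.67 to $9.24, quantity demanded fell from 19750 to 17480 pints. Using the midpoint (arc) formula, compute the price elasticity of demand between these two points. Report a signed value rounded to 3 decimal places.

%ΔQ = (17480 − 19750) / [(19750 + 17480)/2] = -2270/18615 = -0.121944…
%ΔP = (9.24 − 8.67) / [(8.67 + 9.24)/2] = 0.57/8.955 = 0.063651…
Arc Ed = %ΔQ / %ΔP = (-2270/18615) / (0.57/8.955) = -1.91581…

-1.916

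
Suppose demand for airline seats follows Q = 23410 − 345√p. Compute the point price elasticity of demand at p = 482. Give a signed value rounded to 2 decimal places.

dQ/dp = −345/(2√p) = -7.85716. At p = 482, Q = 15835.7.
Ed = (dQ/dp)·(p/Q) = (-7.85716) × (482/15835.7) = -0.2391…

-0.24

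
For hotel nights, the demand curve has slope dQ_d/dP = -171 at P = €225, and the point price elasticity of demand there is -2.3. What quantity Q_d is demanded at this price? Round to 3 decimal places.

Ed = (dQ_d/dP)·(P/Q_d) ⇒ Q_d = (dQ_d/dP)·P/Ed = (-171)·225/(-2.3) = 16728.26086…

16728.261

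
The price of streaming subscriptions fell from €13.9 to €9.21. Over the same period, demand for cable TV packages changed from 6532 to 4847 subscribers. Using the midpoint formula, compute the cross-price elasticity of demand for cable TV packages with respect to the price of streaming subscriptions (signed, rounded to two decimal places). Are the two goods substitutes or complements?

%ΔQ_{cable TV packages} = (4847 − 6532)/avg = -1685/5689.5 = -0.296159…
%ΔP_{streaming subscriptions} = (9.21 − 13.9)/avg = -4.69/11.555 = -0.405884…
E_cross = (-1685/5689.5) / (-4.69/11.555) = 0.7296…
E_cross > 0 ⇒ the goods are substitutes.

0.73; substitutes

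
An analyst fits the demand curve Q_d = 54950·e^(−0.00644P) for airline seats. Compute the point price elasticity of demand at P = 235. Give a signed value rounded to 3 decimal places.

-1.513

dQ_d/dP = −0.00644·Q_d = -77.9098. At P = 235, Q_d = 12097.8.
Ed = (dQ_d/dP)·(P/Q_d) = (-77.9098) × (235/12097.8) = -1.5134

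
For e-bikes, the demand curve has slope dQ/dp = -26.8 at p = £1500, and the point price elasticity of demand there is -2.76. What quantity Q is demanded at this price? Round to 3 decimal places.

Ed = (dQ/dp)·(p/Q) ⇒ Q = (dQ/dp)·p/Ed = (-26.8)·1500/(-2.76) = 14565.21739…

14565.217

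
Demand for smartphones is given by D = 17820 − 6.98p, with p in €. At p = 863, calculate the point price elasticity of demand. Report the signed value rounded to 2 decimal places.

-0.51

dD/dp = −6.98. At p = 863, D = 17820 − 6.98(863) = 11796.26.
Ed = (dD/dp)·(p/D) = −6.98 × (863/11796.26) = -0.5106…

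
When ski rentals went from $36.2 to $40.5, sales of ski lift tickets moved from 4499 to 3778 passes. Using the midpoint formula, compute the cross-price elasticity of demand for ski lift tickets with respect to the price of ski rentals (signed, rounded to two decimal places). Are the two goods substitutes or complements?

-1.55; complements

%ΔQ_{ski lift tickets} = (3778 − 4499)/avg = -721/4138.5 = -0.174217…
%ΔP_{ski rentals} = (40.5 − 36.2)/avg = 4.3/38.35 = 0.112125…
E_cross = (-721/4138.5) / (4.3/38.35) = -1.5537…
E_cross < 0 ⇒ the goods are complements.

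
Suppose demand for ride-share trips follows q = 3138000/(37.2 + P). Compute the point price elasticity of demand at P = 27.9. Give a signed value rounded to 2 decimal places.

-0.43

dq/dP = −3138000/(37.2 + P)² = -740.442. At P = 27.9, q = 48202.8.
Ed = (dq/dP)·(P/q) = (-740.442) × (27.9/48202.8) = -0.4285…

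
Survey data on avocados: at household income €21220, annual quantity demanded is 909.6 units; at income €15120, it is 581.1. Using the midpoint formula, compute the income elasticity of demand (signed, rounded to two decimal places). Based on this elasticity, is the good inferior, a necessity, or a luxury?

%ΔQ = (581.1 − 909.6)/[( 909.6 + 581.1)/2] = -328.5/745.35 = -0.440732…
%ΔIncome = (15120 − 21220)/[( 21220 + 15120)/2] = -6100/18170 = -0.335718…
E_income = (-328.5/745.35) / (-6100/18170) = 1.3128…
E_income > 1 ⇒ normal good, luxury.

1.31; luxury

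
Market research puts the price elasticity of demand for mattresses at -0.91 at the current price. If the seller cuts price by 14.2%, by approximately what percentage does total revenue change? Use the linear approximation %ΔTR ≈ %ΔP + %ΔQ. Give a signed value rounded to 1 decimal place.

-1.3%

%ΔQ ≈ Ed × %ΔP = (-0.91) × (-14.2%) = +12.9220%
%ΔTR ≈ %ΔP + %ΔQ = (-14.2%) + (+12.9220%) = -1.2780%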